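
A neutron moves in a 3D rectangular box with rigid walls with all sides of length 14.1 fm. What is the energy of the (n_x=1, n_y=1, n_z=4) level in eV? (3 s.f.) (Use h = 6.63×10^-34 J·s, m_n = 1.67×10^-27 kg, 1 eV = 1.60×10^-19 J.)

For a 3D rectangular well E = (h²/8m_n)·Σ n_i²/L_i² = (6.63×10^-34)²/(8·1.67×10^-27) · [1²/(14.1 fm)² + 1²/(14.1 fm)² + 4²/(14.1 fm)²].
Evaluating gives E = 2.979×10^-12 J = 1.86×10^7 eV.

E = 1.86×10^7 eV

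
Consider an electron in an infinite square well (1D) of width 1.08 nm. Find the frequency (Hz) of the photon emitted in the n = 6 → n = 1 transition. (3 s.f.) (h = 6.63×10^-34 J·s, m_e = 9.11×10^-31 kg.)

f = 2.73×10^15 Hz

E_1 = h²/(8m_eL²) = 5.171×10^-20 J and ΔE = (6² − 1²)E_1 = 1.810×10^-18 J.
f = ΔE/h = 1.810×10^-18/6.63×10^-34 = 2.73×10^15 Hz.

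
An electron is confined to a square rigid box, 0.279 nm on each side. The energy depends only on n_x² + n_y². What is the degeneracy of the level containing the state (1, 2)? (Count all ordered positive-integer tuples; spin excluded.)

degeneracy = 2

The level has n_x² + n_y² = 5. The ordered positive-integer solutions are (1, 2), (2, 1).
That gives 2 states.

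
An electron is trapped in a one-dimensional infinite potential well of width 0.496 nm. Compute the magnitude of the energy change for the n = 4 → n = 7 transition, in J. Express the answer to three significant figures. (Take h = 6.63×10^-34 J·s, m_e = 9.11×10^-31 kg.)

E_1 = h²/(8m_eL²) = 2.452×10^-19 J.
|ΔE| = |4² − 7²|·E_1 = 33·2.452×10^-19 J = 8.09×10^-18 J.

|ΔE| = 8.09×10^-18 J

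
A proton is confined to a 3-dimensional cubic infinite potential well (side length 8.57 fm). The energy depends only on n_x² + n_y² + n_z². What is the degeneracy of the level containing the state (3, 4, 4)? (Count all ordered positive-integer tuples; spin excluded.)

The level has n_x² + n_y² + n_z² = 41. The ordered positive-integer solutions are (1, 2, 6), (1, 6, 2), (2, 1, 6), (2, 6, 1), (3, 4, 4), (4, 3, 4), (4, 4, 3), (6, 1, 2), (6, 2, 1).
That gives 9 states.

degeneracy = 9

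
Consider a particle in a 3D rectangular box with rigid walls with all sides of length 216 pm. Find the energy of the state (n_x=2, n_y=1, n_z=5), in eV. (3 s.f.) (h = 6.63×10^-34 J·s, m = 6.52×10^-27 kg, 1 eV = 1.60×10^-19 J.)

For a 3D rectangular well E = (h²/8m)·Σ n_i²/L_i² = (6.63×10^-34)²/(8·6.52×10^-27) · [2²/(216 pm)² + 1²/(216 pm)² + 5²/(216 pm)²].
Evaluating gives E = 5.419×10^-21 J = 0.0339 eV.

E = 0.0339 eV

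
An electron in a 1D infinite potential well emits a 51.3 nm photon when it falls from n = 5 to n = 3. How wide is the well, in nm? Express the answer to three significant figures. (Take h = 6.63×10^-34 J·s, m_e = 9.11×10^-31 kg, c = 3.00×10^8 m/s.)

L = 0.499 nm

The photon carries ΔE = hc/λ = 6.63×10^-34·3.00×10^8/5.13×10^-8 m = 3.877×10^-18 J.
Since ΔE = (5² − 3²)E_1, E_1 = 2.423×10^-19 J, and L = h/√(8m_eE_1) = 4.99×10^-10 m = 0.499 nm.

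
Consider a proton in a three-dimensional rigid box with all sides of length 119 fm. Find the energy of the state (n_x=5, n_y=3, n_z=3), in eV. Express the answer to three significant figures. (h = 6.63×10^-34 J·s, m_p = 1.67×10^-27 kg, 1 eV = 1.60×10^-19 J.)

For a 3D rectangular well E = (h²/8m_p)·Σ n_i²/L_i² = (6.63×10^-34)²/(8·1.67×10^-27) · [5²/(119 fm)² + 3²/(119 fm)² + 3²/(119 fm)²].
Evaluating gives E = 9.991×10^-14 J = 6.24×10^5 eV.

E = 6.24×10^5 eV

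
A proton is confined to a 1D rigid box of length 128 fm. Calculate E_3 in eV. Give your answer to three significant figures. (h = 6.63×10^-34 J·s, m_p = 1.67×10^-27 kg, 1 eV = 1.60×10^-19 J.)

E_3 = 1.13×10^5 eV

For an infinite well E_n = n²h²/(8m_pL²), so E_1 = h²/(8m_pL²) = (6.63×10^-34)²/(8·1.67×10^-27·(1.28×10^-13 m)²) = 2.008×10^-15 J.
Then E_3 = 3²·E_1 = 9·2.008×10^-15 J = 1.807×10^-14 J.
Converting, E_3 = 1.807×10^-14 J / (1.60×10^-19 J/eV) = 1.13×10^5 eV.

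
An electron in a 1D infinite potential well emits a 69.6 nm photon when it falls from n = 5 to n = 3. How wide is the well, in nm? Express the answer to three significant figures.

L = 0.581 nm

The photon carries ΔE = hc/λ = 6.626×10^-34·2.998×10^8/6.96×10^-8 m = 2.854×10^-18 J.
Since ΔE = (5² − 3²)E_1, E_1 = 1.784×10^-19 J, and L = h/√(8m_eE_1) = 5.81×10^-10 m = 0.581 nm.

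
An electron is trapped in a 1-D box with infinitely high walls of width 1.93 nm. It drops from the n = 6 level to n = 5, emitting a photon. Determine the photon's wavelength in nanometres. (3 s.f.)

λ = 1.12×10^3 nm

E_1 = h²/(8m_eL²) = 1.617×10^-20 J, so ΔE = (6² − 5²)E_1 = 1.779×10^-19 J.
λ = hc/ΔE = (6.626×10^-34·2.998×10^8)/1.779×10^-19 = 1.12×10^-6 m = 1.12×10^3 nm.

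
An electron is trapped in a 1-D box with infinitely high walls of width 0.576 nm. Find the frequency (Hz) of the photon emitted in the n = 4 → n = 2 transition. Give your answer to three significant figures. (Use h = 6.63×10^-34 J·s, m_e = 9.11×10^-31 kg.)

E_1 = h²/(8m_eL²) = 1.818×10^-19 J and ΔE = (4² − 2²)E_1 = 2.182×10^-18 J.
f = ΔE/h = 2.182×10^-18/6.63×10^-34 = 3.29×10^15 Hz.

f = 3.29×10^15 Hz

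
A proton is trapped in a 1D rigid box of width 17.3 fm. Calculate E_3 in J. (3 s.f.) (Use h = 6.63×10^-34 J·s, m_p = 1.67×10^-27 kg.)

For an infinite well E_n = n²h²/(8m_pL²), so E_1 = h²/(8m_pL²) = (6.63×10^-34)²/(8·1.67×10^-27·(1.73×10^-14 m)²) = 1.099×10^-13 J.
Then E_3 = 3²·E_1 = 9·1.099×10^-13 J = 9.89×10^-13 J.

E_3 = 9.89×10^-13 J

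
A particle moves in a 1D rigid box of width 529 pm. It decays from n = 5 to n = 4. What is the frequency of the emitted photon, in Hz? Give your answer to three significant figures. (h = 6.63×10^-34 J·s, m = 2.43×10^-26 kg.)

f = 1.10×10^11 Hz

E_1 = h²/(8mL²) = 8.080×10^-24 J and ΔE = (5² − 4²)E_1 = 7.272×10^-23 J.
f = ΔE/h = 7.272×10^-23/6.63×10^-34 = 1.10×10^11 Hz.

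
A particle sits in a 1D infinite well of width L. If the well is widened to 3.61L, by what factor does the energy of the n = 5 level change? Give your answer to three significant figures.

0.0767

E_n ∝ 1/L², so the energy scales by 1/3.61² = 0.0767.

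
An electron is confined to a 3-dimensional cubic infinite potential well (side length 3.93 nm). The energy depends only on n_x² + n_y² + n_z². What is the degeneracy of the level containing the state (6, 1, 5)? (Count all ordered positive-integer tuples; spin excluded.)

degeneracy = 12

The level has n_x² + n_y² + n_z² = 62. The ordered positive-integer solutions are (1, 5, 6), (1, 6, 5), (2, 3, 7), (2, 7, 3), (3, 2, 7), (3, 7, 2), (5, 1, 6), (5, 6, 1), (6, 1, 5), (6, 5, 1), (7, 2, 3), (7, 3, 2).
That gives 12 states.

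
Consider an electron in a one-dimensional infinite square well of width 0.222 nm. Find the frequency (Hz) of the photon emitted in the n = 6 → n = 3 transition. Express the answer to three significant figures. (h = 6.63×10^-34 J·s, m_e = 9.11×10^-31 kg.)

f = 4.98×10^16 Hz

E_1 = h²/(8m_eL²) = 1.224×10^-18 J and ΔE = (6² − 3²)E_1 = 3.305×10^-17 J.
f = ΔE/h = 3.305×10^-17/6.63×10^-34 = 4.98×10^16 Hz.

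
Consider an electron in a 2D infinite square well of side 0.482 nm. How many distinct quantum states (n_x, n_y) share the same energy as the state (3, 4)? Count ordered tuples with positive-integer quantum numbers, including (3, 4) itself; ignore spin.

degeneracy = 2

The level has n_x² + n_y² = 25. The ordered positive-integer solutions are (3, 4), (4, 3).
That gives 2 states.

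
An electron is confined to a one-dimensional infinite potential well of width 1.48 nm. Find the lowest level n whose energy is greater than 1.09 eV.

E_1 = h²/(8m_eL²) = 2.751×10^-20 J = 0.1717 eV.
Need n² > 1.09/0.1717 = 6.348, i.e. n > 2.520.
The smallest integer satisfying this is n = 3.

n = 3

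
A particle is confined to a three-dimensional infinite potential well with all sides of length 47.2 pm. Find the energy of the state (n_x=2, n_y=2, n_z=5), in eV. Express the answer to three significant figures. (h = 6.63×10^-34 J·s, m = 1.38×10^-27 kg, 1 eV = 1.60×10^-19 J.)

For a 3D rectangular well E = (h²/8m)·Σ n_i²/L_i² = (6.63×10^-34)²/(8·1.38×10^-27) · [2²/(47.2 pm)² + 2²/(47.2 pm)² + 5²/(47.2 pm)²].
Evaluating gives E = 5.898×10^-19 J = 3.69 eV.

E = 3.69 eV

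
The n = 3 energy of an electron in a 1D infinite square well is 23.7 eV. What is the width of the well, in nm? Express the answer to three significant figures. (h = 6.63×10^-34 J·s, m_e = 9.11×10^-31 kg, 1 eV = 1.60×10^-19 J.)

From E_n = n²h²/(8m_eL²), L = n·h/√(8m_eE_n).
E_3 = 23.7 eV = 3.792×10^-18 J, so L = 3·6.63×10^-34/√(8·9.11×10^-31·3.792×10^-18) = 3.78×10^-10 m = 0.378 nm.

L = 0.378 nm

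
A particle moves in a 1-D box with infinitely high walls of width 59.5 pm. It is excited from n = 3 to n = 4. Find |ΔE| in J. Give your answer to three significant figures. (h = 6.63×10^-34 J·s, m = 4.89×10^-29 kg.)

E_1 = h²/(8mL²) = 3.174×10^-19 J.
|ΔE| = |3² − 4²|·E_1 = 7·3.174×10^-19 J = 2.22×10^-18 J.

|ΔE| = 2.22×10^-18 J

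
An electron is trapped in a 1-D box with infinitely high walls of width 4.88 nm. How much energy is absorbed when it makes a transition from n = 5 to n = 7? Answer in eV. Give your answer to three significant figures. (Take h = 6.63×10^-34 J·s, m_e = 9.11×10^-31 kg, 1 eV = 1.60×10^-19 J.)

E_1 = h²/(8m_eL²) = 2.533×10^-21 J.
|ΔE| = |5² − 7²|·E_1 = 24·2.533×10^-21 J = 6.079×10^-20 J = 0.380 eV.

|ΔE| = 0.380 eV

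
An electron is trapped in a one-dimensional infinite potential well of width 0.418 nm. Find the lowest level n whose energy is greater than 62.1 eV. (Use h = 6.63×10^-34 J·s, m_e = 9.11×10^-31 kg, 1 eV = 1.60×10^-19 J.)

E_1 = h²/(8m_eL²) = 3.452×10^-19 J = 2.158 eV.
Need n² > 62.1/2.158 = 28.78, i.e. n > 5.365.
The smallest integer satisfying this is n = 6.

n = 6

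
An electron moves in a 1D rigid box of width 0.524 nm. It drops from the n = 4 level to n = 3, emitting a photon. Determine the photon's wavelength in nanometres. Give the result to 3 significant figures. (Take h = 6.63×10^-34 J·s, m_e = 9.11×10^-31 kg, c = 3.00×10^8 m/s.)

E_1 = h²/(8m_eL²) = 2.197×10^-19 J, so ΔE = (4² − 3²)E_1 = 1.538×10^-18 J.
λ = hc/ΔE = (6.63×10^-34·3.00×10^8)/1.538×10^-18 = 1.29×10^-7 m = 129 nm.

λ = 129 nm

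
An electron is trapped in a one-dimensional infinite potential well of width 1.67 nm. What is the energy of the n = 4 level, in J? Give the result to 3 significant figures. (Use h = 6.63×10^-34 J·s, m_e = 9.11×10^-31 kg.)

E_4 = 3.46×10^-19 J

For an infinite well E_n = n²h²/(8m_eL²), so E_1 = h²/(8m_eL²) = (6.63×10^-34)²/(8·9.11×10^-31·(1.67×10^-9 m)²) = 2.163×10^-20 J.
Then E_4 = 4²·E_1 = 16·2.163×10^-20 J = 3.46×10^-19 J.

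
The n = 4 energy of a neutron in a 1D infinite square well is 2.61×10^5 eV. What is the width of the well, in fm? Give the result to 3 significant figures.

From E_n = n²h²/(8m_nL²), L = n·h/√(8m_nE_n).
E_4 = 2.61×10^5 eV = 4.181×10^-14 J, so L = 4·6.626×10^-34/√(8·1.675×10^-27·4.181×10^-14) = 1.12×10^-13 m = 112 fm.

L = 112 fm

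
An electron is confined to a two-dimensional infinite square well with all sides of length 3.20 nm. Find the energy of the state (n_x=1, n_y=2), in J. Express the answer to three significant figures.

E = 2.94×10^-20 J

For a 2D rectangular well E = (h²/8m_e)·Σ n_i²/L_i² = (6.626×10^-34)²/(8·9.109×10^-31) · [1²/(3.20 nm)² + 2²/(3.20 nm)²].
Evaluating gives E = 2.94×10^-20 J.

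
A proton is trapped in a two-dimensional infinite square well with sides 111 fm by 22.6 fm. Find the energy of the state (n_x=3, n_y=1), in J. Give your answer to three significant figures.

For a 2D rectangular well E = (h²/8m_p)·Σ n_i²/L_i² = (6.626×10^-34)²/(8·1.673×10^-27) · [3²/(111 fm)² + 1²/(22.6 fm)²].
Evaluating gives E = 8.82×10^-14 J.

E = 8.82×10^-14 J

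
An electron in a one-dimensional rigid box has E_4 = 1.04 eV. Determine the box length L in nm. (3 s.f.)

From E_n = n²h²/(8m_eL²), L = n·h/√(8m_eE_n).
E_4 = 1.04 eV = 1.666×10^-19 J, so L = 4·6.626×10^-34/√(8·9.109×10^-31·1.666×10^-19) = 2.41×10^-9 m = 2.41 nm.

L = 2.41 nm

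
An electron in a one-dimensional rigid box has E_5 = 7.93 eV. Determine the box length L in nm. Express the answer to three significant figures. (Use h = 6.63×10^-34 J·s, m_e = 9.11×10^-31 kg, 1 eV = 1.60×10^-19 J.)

L = 1.09 nm

From E_n = n²h²/(8m_eL²), L = n·h/√(8m_eE_n).
E_5 = 7.93 eV = 1.269×10^-18 J, so L = 5·6.63×10^-34/√(8·9.11×10^-31·1.269×10^-18) = 1.09×10^-9 m = 1.09 nm.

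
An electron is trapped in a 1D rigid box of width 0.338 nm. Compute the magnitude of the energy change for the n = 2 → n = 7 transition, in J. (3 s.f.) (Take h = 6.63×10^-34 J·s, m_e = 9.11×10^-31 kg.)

E_1 = h²/(8m_eL²) = 5.279×10^-19 J.
|ΔE| = |2² − 7²|·E_1 = 45·5.279×10^-19 J = 2.38×10^-17 J.

|ΔE| = 2.38×10^-17 J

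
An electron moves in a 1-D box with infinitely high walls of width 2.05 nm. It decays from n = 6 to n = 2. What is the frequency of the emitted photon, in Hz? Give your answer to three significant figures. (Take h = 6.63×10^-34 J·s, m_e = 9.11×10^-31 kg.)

f = 6.93×10^14 Hz

E_1 = h²/(8m_eL²) = 1.435×10^-20 J and ΔE = (6² − 2²)E_1 = 4.592×10^-19 J.
f = ΔE/h = 4.592×10^-19/6.63×10^-34 = 6.93×10^14 Hz.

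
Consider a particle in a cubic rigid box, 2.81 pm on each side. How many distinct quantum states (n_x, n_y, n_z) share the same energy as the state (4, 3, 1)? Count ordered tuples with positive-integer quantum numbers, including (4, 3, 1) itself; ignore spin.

The level has n_x² + n_y² + n_z² = 26. The ordered positive-integer solutions are (1, 3, 4), (1, 4, 3), (3, 1, 4), (3, 4, 1), (4, 1, 3), (4, 3, 1).
That gives 6 states.

degeneracy = 6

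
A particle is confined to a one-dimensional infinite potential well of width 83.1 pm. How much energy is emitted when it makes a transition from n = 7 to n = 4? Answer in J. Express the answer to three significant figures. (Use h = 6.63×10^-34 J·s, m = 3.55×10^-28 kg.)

|ΔE| = 7.40×10^-19 J

E_1 = h²/(8mL²) = 2.241×10^-20 J.
|ΔE| = |7² − 4²|·E_1 = 33·2.241×10^-20 J = 7.40×10^-19 J.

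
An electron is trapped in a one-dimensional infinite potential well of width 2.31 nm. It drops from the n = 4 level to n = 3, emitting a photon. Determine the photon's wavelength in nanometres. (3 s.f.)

λ = 2.51×10^3 nm

E_1 = h²/(8m_eL²) = 1.129×10^-20 J, so ΔE = (4² − 3²)E_1 = 7.903×10^-20 J.
λ = hc/ΔE = (6.626×10^-34·2.998×10^8)/7.903×10^-20 = 2.51×10^-6 m = 2.51×10^3 nm.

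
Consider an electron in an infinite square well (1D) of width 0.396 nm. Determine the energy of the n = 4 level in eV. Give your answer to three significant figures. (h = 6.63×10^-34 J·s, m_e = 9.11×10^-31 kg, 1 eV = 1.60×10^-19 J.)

For an infinite well E_n = n²h²/(8m_eL²), so E_1 = h²/(8m_eL²) = (6.63×10^-34)²/(8·9.11×10^-31·(3.96×10^-10 m)²) = 3.846×10^-19 J.
Then E_4 = 4²·E_1 = 16·3.846×10^-19 J = 6.154×10^-18 J.
Converting, E_4 = 6.154×10^-18 J / (1.60×10^-19 J/eV) = 38.5 eV.

E_4 = 38.5 eV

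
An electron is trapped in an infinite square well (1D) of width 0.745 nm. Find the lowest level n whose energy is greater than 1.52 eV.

E_1 = h²/(8m_eL²) = 1.085×10^-19 J = 0.6773 eV.
Need n² > 1.52/0.6773 = 2.244, i.e. n > 1.498.
The smallest integer satisfying this is n = 2.

n = 2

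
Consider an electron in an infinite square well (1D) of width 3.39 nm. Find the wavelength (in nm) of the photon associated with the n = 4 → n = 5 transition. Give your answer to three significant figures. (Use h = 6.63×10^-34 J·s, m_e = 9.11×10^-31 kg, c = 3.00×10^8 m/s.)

E_1 = h²/(8m_eL²) = 5.248×10^-21 J, so ΔE = (5² − 4²)E_1 = 4.723×10^-20 J.
λ = hc/ΔE = (6.63×10^-34·3.00×10^8)/4.723×10^-20 = 4.21×10^-6 m = 4.21×10^3 nm.

λ = 4.21×10^3 nm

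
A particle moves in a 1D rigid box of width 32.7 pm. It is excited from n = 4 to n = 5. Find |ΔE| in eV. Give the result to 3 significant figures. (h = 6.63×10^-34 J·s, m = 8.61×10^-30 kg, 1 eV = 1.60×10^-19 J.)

E_1 = h²/(8mL²) = 5.968×10^-18 J.
|ΔE| = |4² − 5²|·E_1 = 9·5.968×10^-18 J = 5.371×10^-17 J = 336 eV.

|ΔE| = 336 eV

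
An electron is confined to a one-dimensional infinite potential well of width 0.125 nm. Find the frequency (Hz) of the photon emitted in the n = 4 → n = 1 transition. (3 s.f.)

E_1 = h²/(8m_eL²) = 3.856×10^-18 J and ΔE = (4² − 1²)E_1 = 5.784×10^-17 J.
f = ΔE/h = 5.784×10^-17/6.626×10^-34 = 8.73×10^16 Hz.

f = 8.73×10^16 Hz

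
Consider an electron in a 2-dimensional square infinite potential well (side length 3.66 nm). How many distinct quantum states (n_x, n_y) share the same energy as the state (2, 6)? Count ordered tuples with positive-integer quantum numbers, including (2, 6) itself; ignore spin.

The level has n_x² + n_y² = 40. The ordered positive-integer solutions are (2, 6), (6, 2).
That gives 2 states.

degeneracy = 2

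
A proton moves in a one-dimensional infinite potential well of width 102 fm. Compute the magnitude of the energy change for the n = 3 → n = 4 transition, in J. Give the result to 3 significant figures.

|ΔE| = 2.21×10^-14 J

E_1 = h²/(8m_pL²) = 3.153×10^-15 J.
|ΔE| = |3² − 4²|·E_1 = 7·3.153×10^-15 J = 2.21×10^-14 J.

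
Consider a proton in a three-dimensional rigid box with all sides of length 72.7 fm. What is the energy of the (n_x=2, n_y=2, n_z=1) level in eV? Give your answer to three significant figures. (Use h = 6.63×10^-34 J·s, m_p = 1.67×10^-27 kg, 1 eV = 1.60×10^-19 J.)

E = 3.50×10^5 eV

For a 3D rectangular well E = (h²/8m_p)·Σ n_i²/L_i² = (6.63×10^-34)²/(8·1.67×10^-27) · [2²/(72.7 fm)² + 2²/(72.7 fm)² + 1²/(72.7 fm)²].
Evaluating gives E = 5.603×10^-14 J = 3.50×10^5 eV.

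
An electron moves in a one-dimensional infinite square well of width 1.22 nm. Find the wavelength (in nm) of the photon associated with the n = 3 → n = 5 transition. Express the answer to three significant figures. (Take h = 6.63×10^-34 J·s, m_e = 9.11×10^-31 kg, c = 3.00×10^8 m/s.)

E_1 = h²/(8m_eL²) = 4.052×10^-20 J, so ΔE = (5² − 3²)E_1 = 6.483×10^-19 J.
λ = hc/ΔE = (6.63×10^-34·3.00×10^8)/6.483×10^-19 = 3.07×10^-7 m = 307 nm.

λ = 307 nm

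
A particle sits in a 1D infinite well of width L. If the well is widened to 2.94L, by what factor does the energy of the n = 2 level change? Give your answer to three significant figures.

E_n ∝ 1/L², so the energy scales by 1/2.94² = 0.116.

0.116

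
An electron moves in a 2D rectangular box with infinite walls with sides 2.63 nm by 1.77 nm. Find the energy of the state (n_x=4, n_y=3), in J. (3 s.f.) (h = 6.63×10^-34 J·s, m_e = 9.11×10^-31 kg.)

For a 2D rectangular well E = (h²/8m_e)·Σ n_i²/L_i² = (6.63×10^-34)²/(8·9.11×10^-31) · [4²/(2.63 nm)² + 3²/(1.77 nm)²].
Evaluating gives E = 3.13×10^-19 J.

E = 3.13×10^-19 J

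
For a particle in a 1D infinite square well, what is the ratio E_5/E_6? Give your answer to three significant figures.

0.694

E_n ∝ n², so E_5/E_6 = 5²/6² = 25/36 = 0.694.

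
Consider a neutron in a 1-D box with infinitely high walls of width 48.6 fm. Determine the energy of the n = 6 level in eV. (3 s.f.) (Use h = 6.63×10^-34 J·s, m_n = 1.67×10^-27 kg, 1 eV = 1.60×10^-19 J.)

For an infinite well E_n = n²h²/(8m_nL²), so E_1 = h²/(8m_nL²) = (6.63×10^-34)²/(8·1.67×10^-27·(4.86×10^-14 m)²) = 1.393×10^-14 J.
Then E_6 = 6²·E_1 = 36·1.393×10^-14 J = 5.015×10^-13 J.
Converting, E_6 = 5.015×10^-13 J / (1.60×10^-19 J/eV) = 3.13×10^6 eV.

E_6 = 3.13×10^6 eV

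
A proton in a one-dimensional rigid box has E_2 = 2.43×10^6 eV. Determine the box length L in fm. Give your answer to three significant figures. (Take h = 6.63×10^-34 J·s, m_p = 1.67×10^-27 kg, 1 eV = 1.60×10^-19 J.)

L = 18.4 fm

From E_n = n²h²/(8m_pL²), L = n·h/√(8m_pE_n).
E_2 = 2.43×10^6 eV = 3.888×10^-13 J, so L = 2·6.63×10^-34/√(8·1.67×10^-27·3.888×10^-13) = 1.84×10^-14 m = 18.4 fm.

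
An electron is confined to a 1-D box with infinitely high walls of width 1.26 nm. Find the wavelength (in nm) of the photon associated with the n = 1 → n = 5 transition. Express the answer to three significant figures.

λ = 218 nm

E_1 = h²/(8m_eL²) = 3.795×10^-20 J, so ΔE = (5² − 1²)E_1 = 9.108×10^-19 J.
λ = hc/ΔE = (6.626×10^-34·2.998×10^8)/9.108×10^-19 = 2.18×10^-7 m = 218 nm.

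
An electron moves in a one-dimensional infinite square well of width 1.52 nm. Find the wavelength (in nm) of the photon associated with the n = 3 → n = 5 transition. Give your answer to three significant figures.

λ = 476 nm

E_1 = h²/(8m_eL²) = 2.608×10^-20 J, so ΔE = (5² − 3²)E_1 = 4.173×10^-19 J.
λ = hc/ΔE = (6.626×10^-34·2.998×10^8)/4.173×10^-19 = 4.76×10^-7 m = 476 nm.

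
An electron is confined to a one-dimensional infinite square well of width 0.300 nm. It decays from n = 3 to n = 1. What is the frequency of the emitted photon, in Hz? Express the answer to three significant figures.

E_1 = h²/(8m_eL²) = 6.694×10^-19 J and ΔE = (3² − 1²)E_1 = 5.355×10^-18 J.
f = ΔE/h = 5.355×10^-18/6.626×10^-34 = 8.08×10^15 Hz.

f = 8.08×10^15 Hz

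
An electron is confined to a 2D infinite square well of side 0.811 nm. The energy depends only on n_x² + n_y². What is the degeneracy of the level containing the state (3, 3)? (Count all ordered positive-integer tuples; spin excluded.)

The level has n_x² + n_y² = 18. The ordered positive-integer solutions are (3, 3).
That gives 1 state.

degeneracy = 1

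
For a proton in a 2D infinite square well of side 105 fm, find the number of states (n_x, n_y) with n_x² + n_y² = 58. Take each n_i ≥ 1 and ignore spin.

degeneracy = 2

The level has n_x² + n_y² = 58. The ordered positive-integer solutions are (3, 7), (7, 3).
That gives 2 states.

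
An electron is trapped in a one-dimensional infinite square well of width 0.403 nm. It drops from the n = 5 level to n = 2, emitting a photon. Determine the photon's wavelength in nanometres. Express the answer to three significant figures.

λ = 25.5 nm

E_1 = h²/(8m_eL²) = 3.710×10^-19 J, so ΔE = (5² − 2²)E_1 = 7.791×10^-18 J.
λ = hc/ΔE = (6.626×10^-34·2.998×10^8)/7.791×10^-18 = 2.55×10^-8 m = 25.5 nm.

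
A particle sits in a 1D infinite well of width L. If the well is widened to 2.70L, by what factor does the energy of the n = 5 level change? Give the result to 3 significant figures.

E_n ∝ 1/L², so the energy scales by 1/2.70² = 0.137.

0.137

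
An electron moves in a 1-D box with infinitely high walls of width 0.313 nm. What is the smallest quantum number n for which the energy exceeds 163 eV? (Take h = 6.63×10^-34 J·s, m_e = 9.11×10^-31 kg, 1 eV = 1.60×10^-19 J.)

E_1 = h²/(8m_eL²) = 6.156×10^-19 J = 3.848 eV.
Need n² > 163/3.848 = 42.36, i.e. n > 6.508.
The smallest integer satisfying this is n = 7.

n = 7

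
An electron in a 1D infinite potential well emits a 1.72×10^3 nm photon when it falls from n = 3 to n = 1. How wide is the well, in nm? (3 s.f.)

L = 2.04 nm

The photon carries ΔE = hc/λ = 6.626×10^-34·2.998×10^8/1.72×10^-6 m = 1.155×10^-19 J.
Since ΔE = (3² − 1²)E_1, E_1 = 1.444×10^-20 J, and L = h/√(8m_eE_1) = 2.04×10^-9 m = 2.04 nm.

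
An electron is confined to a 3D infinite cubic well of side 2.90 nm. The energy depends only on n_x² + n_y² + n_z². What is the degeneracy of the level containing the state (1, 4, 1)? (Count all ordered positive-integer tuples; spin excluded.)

degeneracy = 3

The level has n_x² + n_y² + n_z² = 18. The ordered positive-integer solutions are (1, 1, 4), (1, 4, 1), (4, 1, 1).
That gives 3 states.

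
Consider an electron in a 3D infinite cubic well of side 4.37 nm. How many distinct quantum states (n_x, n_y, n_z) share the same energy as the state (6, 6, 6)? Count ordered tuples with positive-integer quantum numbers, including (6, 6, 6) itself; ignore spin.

The level has n_x² + n_y² + n_z² = 108. The ordered positive-integer solutions are (2, 2, 10), (2, 10, 2), (6, 6, 6), (10, 2, 2).
That gives 4 states.

degeneracy = 4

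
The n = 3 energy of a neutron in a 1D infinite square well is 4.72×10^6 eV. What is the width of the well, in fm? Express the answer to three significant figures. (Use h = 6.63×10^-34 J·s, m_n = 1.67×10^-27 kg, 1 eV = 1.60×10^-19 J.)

L = 19.8 fm

From E_n = n²h²/(8m_nL²), L = n·h/√(8m_nE_n).
E_3 = 4.72×10^6 eV = 7.552×10^-13 J, so L = 3·6.63×10^-34/√(8·1.67×10^-27·7.552×10^-13) = 1.98×10^-14 m = 19.8 fm.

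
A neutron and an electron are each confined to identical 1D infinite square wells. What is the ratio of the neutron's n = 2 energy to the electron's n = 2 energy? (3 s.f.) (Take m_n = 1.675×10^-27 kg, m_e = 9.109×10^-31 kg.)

E_n ∝ 1/m at fixed n and L, so the ratio is m_e/m_n = 9.109×10^-31/1.675×10^-27 = 5.44×10^-4.

5.44×10^-4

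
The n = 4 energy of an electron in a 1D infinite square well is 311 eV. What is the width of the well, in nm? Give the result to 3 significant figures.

L = 0.139 nm

From E_n = n²h²/(8m_eL²), L = n·h/√(8m_eE_n).
E_4 = 311 eV = 4.982×10^-17 J, so L = 4·6.626×10^-34/√(8·9.109×10^-31·4.982×10^-17) = 1.39×10^-10 m = 0.139 nm.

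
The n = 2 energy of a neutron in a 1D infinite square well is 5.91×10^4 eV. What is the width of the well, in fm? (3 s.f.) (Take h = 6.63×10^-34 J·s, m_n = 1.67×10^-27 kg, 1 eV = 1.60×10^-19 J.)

L = 118 fm

From E_n = n²h²/(8m_nL²), L = n·h/√(8m_nE_n).
E_2 = 5.91×10^4 eV = 9.456×10^-15 J, so L = 2·6.63×10^-34/√(8·1.67×10^-27·9.456×10^-15) = 1.18×10^-13 m = 118 fm.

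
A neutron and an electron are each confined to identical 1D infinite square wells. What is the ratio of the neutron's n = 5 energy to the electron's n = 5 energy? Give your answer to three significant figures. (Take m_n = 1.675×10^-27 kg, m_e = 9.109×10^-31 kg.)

E_n ∝ 1/m at fixed n and L, so the ratio is m_e/m_n = 9.109×10^-31/1.675×10^-27 = 5.44×10^-4.

5.44×10^-4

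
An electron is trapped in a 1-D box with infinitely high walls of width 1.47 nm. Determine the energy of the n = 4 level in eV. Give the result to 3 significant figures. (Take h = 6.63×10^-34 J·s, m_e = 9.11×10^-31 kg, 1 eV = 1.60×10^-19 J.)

For an infinite well E_n = n²h²/(8m_eL²), so E_1 = h²/(8m_eL²) = (6.63×10^-34)²/(8·9.11×10^-31·(1.47×10^-9 m)²) = 2.791×10^-20 J.
Then E_4 = 4²·E_1 = 16·2.791×10^-20 J = 4.466×10^-19 J.
Converting, E_4 = 4.466×10^-19 J / (1.60×10^-19 J/eV) = 2.79 eV.

E_4 = 2.79 eV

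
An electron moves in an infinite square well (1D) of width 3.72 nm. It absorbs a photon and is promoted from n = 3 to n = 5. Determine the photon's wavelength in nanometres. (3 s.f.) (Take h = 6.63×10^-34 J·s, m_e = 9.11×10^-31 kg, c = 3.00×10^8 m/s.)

λ = 2.85×10^3 nm

E_1 = h²/(8m_eL²) = 4.358×10^-21 J, so ΔE = (5² − 3²)E_1 = 6.973×10^-20 J.
λ = hc/ΔE = (6.63×10^-34·3.00×10^8)/6.973×10^-20 = 2.85×10^-6 m = 2.85×10^3 nm.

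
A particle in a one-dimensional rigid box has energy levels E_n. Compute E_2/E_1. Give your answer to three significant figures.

E_n ∝ n², so E_2/E_1 = 2²/1² = 4/1 = 4.00.

4.00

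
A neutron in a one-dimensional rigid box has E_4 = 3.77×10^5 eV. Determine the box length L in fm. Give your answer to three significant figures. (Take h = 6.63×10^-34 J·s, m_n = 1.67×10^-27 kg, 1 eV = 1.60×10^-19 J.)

L = 93.4 fm

From E_n = n²h²/(8m_nL²), L = n·h/√(8m_nE_n).
E_4 = 3.77×10^5 eV = 6.032×10^-14 J, so L = 4·6.63×10^-34/√(8·1.67×10^-27·6.032×10^-14) = 9.34×10^-14 m = 93.4 fm.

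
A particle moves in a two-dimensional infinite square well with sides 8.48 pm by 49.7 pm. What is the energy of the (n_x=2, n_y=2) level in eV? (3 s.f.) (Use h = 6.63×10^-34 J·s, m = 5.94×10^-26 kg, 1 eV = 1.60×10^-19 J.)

For a 2D rectangular well E = (h²/8m)·Σ n_i²/L_i² = (6.63×10^-34)²/(8·5.94×10^-26) · [2²/(8.48 pm)² + 2²/(49.7 pm)²].
Evaluating gives E = 5.295×10^-20 J = 0.331 eV.

E = 0.331 eV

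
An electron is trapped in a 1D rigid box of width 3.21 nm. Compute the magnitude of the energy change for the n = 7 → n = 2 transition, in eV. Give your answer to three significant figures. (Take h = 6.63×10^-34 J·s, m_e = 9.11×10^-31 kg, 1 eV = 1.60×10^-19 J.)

E_1 = h²/(8m_eL²) = 5.853×10^-21 J.
|ΔE| = |7² − 2²|·E_1 = 45·5.853×10^-21 J = 2.634×10^-19 J = 1.65 eV.

|ΔE| = 1.65 eV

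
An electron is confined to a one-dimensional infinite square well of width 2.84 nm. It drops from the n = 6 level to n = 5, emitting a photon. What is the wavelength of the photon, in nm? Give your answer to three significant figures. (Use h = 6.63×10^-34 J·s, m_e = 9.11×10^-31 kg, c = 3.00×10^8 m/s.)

λ = 2.42×10^3 nm

E_1 = h²/(8m_eL²) = 7.478×10^-21 J, so ΔE = (6² − 5²)E_1 = 8.226×10^-20 J.
λ = hc/ΔE = (6.63×10^-34·3.00×10^8)/8.226×10^-20 = 2.42×10^-6 m = 2.42×10^3 nm.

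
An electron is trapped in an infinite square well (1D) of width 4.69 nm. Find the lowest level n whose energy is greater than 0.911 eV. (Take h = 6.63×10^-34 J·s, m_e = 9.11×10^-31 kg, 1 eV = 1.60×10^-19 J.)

n = 8

E_1 = h²/(8m_eL²) = 2.742×10^-21 J = 0.01714 eV.
Need n² > 0.911/0.01714 = 53.15, i.e. n > 7.290.
The smallest integer satisfying this is n = 8.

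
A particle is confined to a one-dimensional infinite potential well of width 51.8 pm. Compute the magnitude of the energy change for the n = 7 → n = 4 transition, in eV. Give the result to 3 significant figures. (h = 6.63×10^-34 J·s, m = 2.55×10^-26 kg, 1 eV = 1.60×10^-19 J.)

|ΔE| = 0.166 eV

E_1 = h²/(8mL²) = 8.030×10^-22 J.
|ΔE| = |7² − 4²|·E_1 = 33·8.030×10^-22 J = 2.650×10^-20 J = 0.166 eV.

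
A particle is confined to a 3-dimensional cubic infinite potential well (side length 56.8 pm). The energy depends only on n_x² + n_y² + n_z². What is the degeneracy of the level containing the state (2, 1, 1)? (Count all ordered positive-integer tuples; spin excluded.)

degeneracy = 3

The level has n_x² + n_y² + n_z² = 6. The ordered positive-integer solutions are (1, 1, 2), (1, 2, 1), (2, 1, 1).
That gives 3 states.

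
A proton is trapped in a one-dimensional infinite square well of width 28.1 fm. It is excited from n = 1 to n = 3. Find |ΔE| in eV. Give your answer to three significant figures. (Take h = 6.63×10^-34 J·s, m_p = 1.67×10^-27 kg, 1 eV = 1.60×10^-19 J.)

E_1 = h²/(8m_pL²) = 4.167×10^-14 J.
|ΔE| = |1² − 3²|·E_1 = 8·4.167×10^-14 J = 3.334×10^-13 J = 2.08×10^6 eV.

|ΔE| = 2.08×10^6 eV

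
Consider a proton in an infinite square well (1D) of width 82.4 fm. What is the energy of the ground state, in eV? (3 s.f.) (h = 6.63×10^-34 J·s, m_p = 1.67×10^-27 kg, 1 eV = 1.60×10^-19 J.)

E_1 = 3.03×10^4 eV

For an infinite well E_n = n²h²/(8m_pL²), so E_1 = h²/(8m_pL²) = (6.63×10^-34)²/(8·1.67×10^-27·(8.24×10^-14 m)²) = 4.846×10^-15 J.
Converting, E_1 = 4.846×10^-15 J / (1.60×10^-19 J/eV) = 3.03×10^4 eV.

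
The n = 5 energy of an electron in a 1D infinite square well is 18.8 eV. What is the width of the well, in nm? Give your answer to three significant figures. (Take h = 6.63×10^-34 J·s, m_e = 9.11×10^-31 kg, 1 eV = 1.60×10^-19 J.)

L = 0.708 nm

From E_n = n²h²/(8m_eL²), L = n·h/√(8m_eE_n).
E_5 = 18.8 eV = 3.008×10^-18 J, so L = 5·6.63×10^-34/√(8·9.11×10^-31·3.008×10^-18) = 7.08×10^-10 m = 0.708 nm.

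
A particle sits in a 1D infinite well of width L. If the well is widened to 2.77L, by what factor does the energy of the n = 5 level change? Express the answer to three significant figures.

0.130

E_n ∝ 1/L², so the energy scales by 1/2.77² = 0.130.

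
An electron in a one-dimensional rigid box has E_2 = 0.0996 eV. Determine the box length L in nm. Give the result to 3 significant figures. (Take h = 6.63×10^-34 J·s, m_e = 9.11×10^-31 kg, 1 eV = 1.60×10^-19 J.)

From E_n = n²h²/(8m_eL²), L = n·h/√(8m_eE_n).
E_2 = 0.0996 eV = 1.594×10^-20 J, so L = 2·6.63×10^-34/√(8·9.11×10^-31·1.594×10^-20) = 3.89×10^-9 m = 3.89 nm.

L = 3.89 nm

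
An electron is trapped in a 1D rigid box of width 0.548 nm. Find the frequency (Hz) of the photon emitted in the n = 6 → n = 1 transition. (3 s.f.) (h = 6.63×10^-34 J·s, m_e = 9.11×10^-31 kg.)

E_1 = h²/(8m_eL²) = 2.008×10^-19 J and ΔE = (6² − 1²)E_1 = 7.028×10^-18 J.
f = ΔE/h = 7.028×10^-18/6.63×10^-34 = 1.06×10^16 Hz.

f = 1.06×10^16 Hz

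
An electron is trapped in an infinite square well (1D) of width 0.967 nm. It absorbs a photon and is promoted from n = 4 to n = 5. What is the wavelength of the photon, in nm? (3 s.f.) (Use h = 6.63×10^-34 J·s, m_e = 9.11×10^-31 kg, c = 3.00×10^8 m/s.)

E_1 = h²/(8m_eL²) = 6.450×10^-20 J, so ΔE = (5² − 4²)E_1 = 5.805×10^-19 J.
λ = hc/ΔE = (6.63×10^-34·3.00×10^8)/5.805×10^-19 = 3.43×10^-7 m = 343 nm.

λ = 343 nm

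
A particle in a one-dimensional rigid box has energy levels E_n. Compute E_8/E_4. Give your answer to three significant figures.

4.00

E_n ∝ n², so E_8/E_4 = 8²/4² = 64/16 = 4.00.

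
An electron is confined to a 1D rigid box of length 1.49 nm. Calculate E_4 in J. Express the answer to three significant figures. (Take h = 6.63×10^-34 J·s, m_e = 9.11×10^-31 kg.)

E_4 = 4.35×10^-19 J

For an infinite well E_n = n²h²/(8m_eL²), so E_1 = h²/(8m_eL²) = (6.63×10^-34)²/(8·9.11×10^-31·(1.49×10^-9 m)²) = 2.717×10^-20 J.
Then E_4 = 4²·E_1 = 16·2.717×10^-20 J = 4.35×10^-19 J.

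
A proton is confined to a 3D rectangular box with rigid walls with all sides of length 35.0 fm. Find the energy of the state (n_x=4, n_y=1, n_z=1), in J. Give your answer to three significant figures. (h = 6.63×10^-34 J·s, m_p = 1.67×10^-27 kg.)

E = 4.83×10^-13 J

For a 3D rectangular well E = (h²/8m_p)·Σ n_i²/L_i² = (6.63×10^-34)²/(8·1.67×10^-27) · [4²/(35.0 fm)² + 1²/(35.0 fm)² + 1²/(35.0 fm)²].
Evaluating gives E = 4.83×10^-13 J.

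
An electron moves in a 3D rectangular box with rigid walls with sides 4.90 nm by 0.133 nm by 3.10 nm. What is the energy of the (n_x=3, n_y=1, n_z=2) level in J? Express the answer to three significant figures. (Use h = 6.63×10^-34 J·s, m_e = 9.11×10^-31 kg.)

For a 3D rectangular well E = (h²/8m_e)·Σ n_i²/L_i² = (6.63×10^-34)²/(8·9.11×10^-31) · [3²/(4.90 nm)² + 1²/(0.133 nm)² + 2²/(3.10 nm)²].
Evaluating gives E = 3.46×10^-18 J.

E = 3.46×10^-18 J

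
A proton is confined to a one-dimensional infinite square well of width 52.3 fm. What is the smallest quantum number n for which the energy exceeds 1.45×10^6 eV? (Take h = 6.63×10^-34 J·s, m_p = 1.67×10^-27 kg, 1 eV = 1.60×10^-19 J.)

n = 5

E_1 = h²/(8m_pL²) = 1.203×10^-14 J = 7.519×10^4 eV.
Need n² > 1.45×10^6/7.519×10^4 = 19.28, i.e. n > 4.391.
The smallest integer satisfying this is n = 5.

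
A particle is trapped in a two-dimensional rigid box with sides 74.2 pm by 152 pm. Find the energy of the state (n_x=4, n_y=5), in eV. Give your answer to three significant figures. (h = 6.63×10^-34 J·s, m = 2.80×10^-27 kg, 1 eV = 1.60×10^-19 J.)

For a 2D rectangular well E = (h²/8m)·Σ n_i²/L_i² = (6.63×10^-34)²/(8·2.80×10^-27) · [4²/(74.2 pm)² + 5²/(152 pm)²].
Evaluating gives E = 7.826×10^-20 J = 0.489 eV.

E = 0.489 eV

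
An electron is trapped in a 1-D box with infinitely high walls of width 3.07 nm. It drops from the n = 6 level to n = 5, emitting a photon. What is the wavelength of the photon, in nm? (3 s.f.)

λ = 2.83×10^3 nm

E_1 = h²/(8m_eL²) = 6.392×10^-21 J, so ΔE = (6² − 5²)E_1 = 7.031×10^-20 J.
λ = hc/ΔE = (6.626×10^-34·2.998×10^8)/7.031×10^-20 = 2.83×10^-6 m = 2.83×10^3 nm.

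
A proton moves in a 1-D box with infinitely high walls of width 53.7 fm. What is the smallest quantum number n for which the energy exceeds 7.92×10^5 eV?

E_1 = h²/(8m_pL²) = 1.138×10^-14 J = 7.104×10^4 eV.
Need n² > 7.92×10^5/7.104×10^4 = 11.15, i.e. n > 3.339.
The smallest integer satisfying this is n = 4.

n = 4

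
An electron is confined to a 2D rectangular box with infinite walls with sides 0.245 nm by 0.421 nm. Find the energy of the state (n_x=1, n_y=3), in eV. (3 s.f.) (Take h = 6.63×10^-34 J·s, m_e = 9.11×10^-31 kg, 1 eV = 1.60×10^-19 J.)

For a 2D rectangular well E = (h²/8m_e)·Σ n_i²/L_i² = (6.63×10^-34)²/(8·9.11×10^-31) · [1²/(0.245 nm)² + 3²/(0.421 nm)²].
Evaluating gives E = 4.067×10^-18 J = 25.4 eV.

E = 25.4 eV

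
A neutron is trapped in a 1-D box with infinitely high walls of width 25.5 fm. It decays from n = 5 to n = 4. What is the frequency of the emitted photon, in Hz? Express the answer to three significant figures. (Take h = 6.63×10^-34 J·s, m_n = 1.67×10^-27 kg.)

f = 6.87×10^20 Hz

E_1 = h²/(8m_nL²) = 5.060×10^-14 J and ΔE = (5² − 4²)E_1 = 4.554×10^-13 J.
f = ΔE/h = 4.554×10^-13/6.63×10^-34 = 6.87×10^20 Hz.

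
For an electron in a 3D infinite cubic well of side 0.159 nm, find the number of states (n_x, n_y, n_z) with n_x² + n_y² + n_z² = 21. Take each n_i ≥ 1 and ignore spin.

degeneracy = 6

The level has n_x² + n_y² + n_z² = 21. The ordered positive-integer solutions are (1, 2, 4), (1, 4, 2), (2, 1, 4), (2, 4, 1), (4, 1, 2), (4, 2, 1).
That gives 6 states.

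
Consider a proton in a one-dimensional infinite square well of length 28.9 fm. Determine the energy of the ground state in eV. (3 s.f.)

For an infinite well E_n = n²h²/(8m_pL²), so E_1 = h²/(8m_pL²) = (6.626×10^-34)²/(8·1.673×10^-27·(2.89×10^-14 m)²) = 3.928×10^-14 J.
Converting, E_1 = 3.928×10^-14 J / (1.602×10^-19 J/eV) = 2.45×10^5 eV.

E_1 = 2.45×10^5 eV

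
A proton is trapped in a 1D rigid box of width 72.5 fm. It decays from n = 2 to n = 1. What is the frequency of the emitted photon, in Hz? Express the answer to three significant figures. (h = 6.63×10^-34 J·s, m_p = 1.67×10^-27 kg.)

f = 2.83×10^19 Hz

E_1 = h²/(8m_pL²) = 6.260×10^-15 J and ΔE = (2² − 1²)E_1 = 1.878×10^-14 J.
f = ΔE/h = 1.878×10^-14/6.63×10^-34 = 2.83×10^19 Hz.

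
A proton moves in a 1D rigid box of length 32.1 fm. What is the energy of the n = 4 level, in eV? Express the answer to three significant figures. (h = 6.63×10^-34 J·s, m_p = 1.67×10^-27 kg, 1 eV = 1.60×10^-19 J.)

E_4 = 3.19×10^6 eV

For an infinite well E_n = n²h²/(8m_pL²), so E_1 = h²/(8m_pL²) = (6.63×10^-34)²/(8·1.67×10^-27·(3.21×10^-14 m)²) = 3.193×10^-14 J.
Then E_4 = 4²·E_1 = 16·3.193×10^-14 J = 5.109×10^-13 J.
Converting, E_4 = 5.109×10^-13 J / (1.60×10^-19 J/eV) = 3.19×10^6 eV.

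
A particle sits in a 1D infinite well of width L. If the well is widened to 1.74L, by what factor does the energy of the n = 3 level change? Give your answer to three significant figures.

E_n ∝ 1/L², so the energy scales by 1/1.74² = 0.330.

0.330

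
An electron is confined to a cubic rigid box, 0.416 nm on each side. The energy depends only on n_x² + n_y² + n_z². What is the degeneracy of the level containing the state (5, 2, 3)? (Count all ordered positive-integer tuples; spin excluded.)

degeneracy = 9

The level has n_x² + n_y² + n_z² = 38. The ordered positive-integer solutions are (1, 1, 6), (1, 6, 1), (2, 3, 5), (2, 5, 3), (3, 2, 5), (3, 5, 2), (5, 2, 3), (5, 3, 2), (6, 1, 1).
That gives 9 states.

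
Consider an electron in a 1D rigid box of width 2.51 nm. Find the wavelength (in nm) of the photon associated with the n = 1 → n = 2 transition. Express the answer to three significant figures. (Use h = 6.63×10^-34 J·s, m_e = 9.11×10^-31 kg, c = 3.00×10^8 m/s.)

λ = 6.93×10^3 nm

E_1 = h²/(8m_eL²) = 9.574×10^-21 J, so ΔE = (2² − 1²)E_1 = 2.872×10^-20 J.
λ = hc/ΔE = (6.63×10^-34·3.00×10^8)/2.872×10^-20 = 6.93×10^-6 m = 6.93×10^3 nm.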